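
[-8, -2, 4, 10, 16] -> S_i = -8 + 6*i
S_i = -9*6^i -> [-9, -54, -324, -1944, -11664]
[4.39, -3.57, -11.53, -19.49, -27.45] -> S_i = 4.39 + -7.96*i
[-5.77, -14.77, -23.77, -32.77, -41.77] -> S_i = -5.77 + -9.00*i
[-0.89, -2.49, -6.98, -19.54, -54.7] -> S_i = -0.89*2.80^i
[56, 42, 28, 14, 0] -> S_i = 56 + -14*i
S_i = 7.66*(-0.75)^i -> [7.66, -5.74, 4.31, -3.23, 2.42]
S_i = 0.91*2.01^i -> [0.91, 1.83, 3.68, 7.39, 14.85]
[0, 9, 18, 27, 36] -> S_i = 0 + 9*i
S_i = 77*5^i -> [77, 385, 1925, 9625, 48125]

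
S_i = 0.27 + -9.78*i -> [0.27, -9.51, -19.29, -29.07, -38.85]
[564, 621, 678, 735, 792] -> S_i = 564 + 57*i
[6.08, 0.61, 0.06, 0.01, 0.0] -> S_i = 6.08*0.10^i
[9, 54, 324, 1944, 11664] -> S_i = 9*6^i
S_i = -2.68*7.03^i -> [-2.68, -18.84, -132.45, -931.11, -6545.7]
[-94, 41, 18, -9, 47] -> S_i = Random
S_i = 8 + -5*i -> [8, 3, -2, -7, -12]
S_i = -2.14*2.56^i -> [-2.14, -5.48, -14.02, -35.9, -91.91]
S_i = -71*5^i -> [-71, -355, -1775, -8875, -44375]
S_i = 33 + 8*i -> [33, 41, 49, 57, 65]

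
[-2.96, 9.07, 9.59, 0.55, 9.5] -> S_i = Random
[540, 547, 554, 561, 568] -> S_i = 540 + 7*i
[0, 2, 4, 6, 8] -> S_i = 0 + 2*i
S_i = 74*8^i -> [74, 592, 4736, 37888, 303104]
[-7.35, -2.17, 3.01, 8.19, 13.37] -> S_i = -7.35 + 5.18*i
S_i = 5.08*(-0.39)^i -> [5.08, -1.98, 0.77, -0.3, 0.12]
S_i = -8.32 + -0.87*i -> [-8.32, -9.19, -10.06, -10.93, -11.8]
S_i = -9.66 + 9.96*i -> [-9.66, 0.3, 10.26, 20.22, 30.18]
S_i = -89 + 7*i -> [-89, -82, -75, -68, -61]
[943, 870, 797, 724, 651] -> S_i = 943 + -73*i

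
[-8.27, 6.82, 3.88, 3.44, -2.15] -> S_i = Random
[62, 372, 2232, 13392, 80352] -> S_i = 62*6^i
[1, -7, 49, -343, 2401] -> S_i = 1*-7^i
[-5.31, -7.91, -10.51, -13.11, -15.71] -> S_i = -5.31 + -2.60*i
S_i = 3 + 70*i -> [3, 73, 143, 213, 283]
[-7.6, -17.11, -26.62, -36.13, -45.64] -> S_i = -7.60 + -9.51*i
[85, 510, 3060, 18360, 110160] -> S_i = 85*6^i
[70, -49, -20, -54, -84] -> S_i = Random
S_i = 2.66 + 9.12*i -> [2.66, 11.78, 20.9, 30.02, 39.14]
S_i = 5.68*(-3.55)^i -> [5.68, -20.16, 71.58, -254.12, 902.11]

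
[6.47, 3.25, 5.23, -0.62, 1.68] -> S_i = Random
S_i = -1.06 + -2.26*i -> [-1.06, -3.32, -5.58, -7.84, -10.1]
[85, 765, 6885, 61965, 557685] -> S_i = 85*9^i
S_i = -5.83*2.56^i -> [-5.83, -14.92, -38.21, -97.81, -250.4]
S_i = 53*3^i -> [53, 159, 477, 1431, 4293]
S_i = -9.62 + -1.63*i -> [-9.62, -11.25, -12.88, -14.51, -16.14]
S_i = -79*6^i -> [-79, -474, -2844, -17064, -102384]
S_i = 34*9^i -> [34, 306, 2754, 24786, 223074]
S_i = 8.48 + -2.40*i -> [8.48, 6.08, 3.68, 1.28, -1.12]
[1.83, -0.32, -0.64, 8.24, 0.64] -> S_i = Random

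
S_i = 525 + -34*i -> [525, 491, 457, 423, 389]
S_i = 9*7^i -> [9, 63, 441, 3087, 21609]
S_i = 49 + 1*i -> [49, 50, 51, 52, 53]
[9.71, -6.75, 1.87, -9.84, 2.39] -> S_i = Random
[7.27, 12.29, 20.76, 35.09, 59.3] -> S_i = 7.27*1.69^i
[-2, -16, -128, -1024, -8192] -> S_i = -2*8^i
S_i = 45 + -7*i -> [45, 38, 31, 24, 17]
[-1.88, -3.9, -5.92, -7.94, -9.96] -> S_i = -1.88 + -2.02*i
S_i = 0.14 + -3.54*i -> [0.14, -3.4, -6.94, -10.48, -14.02]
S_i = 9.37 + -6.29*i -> [9.37, 3.08, -3.21, -9.5, -15.79]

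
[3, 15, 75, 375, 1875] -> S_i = 3*5^i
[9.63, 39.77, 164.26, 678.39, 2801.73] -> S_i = 9.63*4.13^i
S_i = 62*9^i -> [62, 558, 5022, 45198, 406782]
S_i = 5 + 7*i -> [5, 12, 19, 26, 33]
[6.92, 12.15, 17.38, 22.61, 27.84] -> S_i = 6.92 + 5.23*i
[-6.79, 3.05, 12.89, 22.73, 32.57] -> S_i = -6.79 + 9.84*i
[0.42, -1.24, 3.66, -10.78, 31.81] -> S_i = 0.42*(-2.95)^i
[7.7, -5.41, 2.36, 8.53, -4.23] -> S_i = Random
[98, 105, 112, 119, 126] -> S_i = 98 + 7*i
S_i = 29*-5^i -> [29, -145, 725, -3625, 18125]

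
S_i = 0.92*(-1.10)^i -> [0.92, -1.01, 1.11, -1.22, 1.35]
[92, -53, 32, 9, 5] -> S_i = Random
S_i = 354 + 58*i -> [354, 412, 470, 528, 586]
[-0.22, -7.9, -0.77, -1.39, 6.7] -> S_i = Random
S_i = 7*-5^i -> [7, -35, 175, -875, 4375]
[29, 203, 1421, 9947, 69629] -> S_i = 29*7^i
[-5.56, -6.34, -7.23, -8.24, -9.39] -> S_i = -5.56*1.14^i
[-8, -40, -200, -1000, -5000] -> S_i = -8*5^i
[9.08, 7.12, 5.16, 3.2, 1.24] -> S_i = 9.08 + -1.96*i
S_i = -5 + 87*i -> [-5, 82, 169, 256, 343]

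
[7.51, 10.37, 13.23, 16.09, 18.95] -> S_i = 7.51 + 2.86*i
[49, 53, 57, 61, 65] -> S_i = 49 + 4*i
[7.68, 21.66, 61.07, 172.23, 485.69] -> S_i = 7.68*2.82^i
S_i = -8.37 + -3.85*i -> [-8.37, -12.22, -16.07, -19.92, -23.77]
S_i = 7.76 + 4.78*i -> [7.76, 12.54, 17.32, 22.1, 26.88]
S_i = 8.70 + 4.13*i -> [8.7, 12.83, 16.96, 21.09, 25.22]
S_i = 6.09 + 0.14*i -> [6.09, 6.23, 6.37, 6.51, 6.65]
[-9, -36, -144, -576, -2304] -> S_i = -9*4^i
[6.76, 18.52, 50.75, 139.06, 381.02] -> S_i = 6.76*2.74^i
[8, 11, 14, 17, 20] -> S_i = 8 + 3*i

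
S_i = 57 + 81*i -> [57, 138, 219, 300, 381]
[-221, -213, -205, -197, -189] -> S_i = -221 + 8*i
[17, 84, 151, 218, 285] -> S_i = 17 + 67*i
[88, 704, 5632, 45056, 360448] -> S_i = 88*8^i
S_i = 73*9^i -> [73, 657, 5913, 53217, 478953]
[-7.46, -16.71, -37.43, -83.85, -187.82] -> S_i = -7.46*2.24^i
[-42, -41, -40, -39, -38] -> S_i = -42 + 1*i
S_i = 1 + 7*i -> [1, 8, 15, 22, 29]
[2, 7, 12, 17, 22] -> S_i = 2 + 5*i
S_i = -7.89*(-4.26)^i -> [-7.89, 33.61, -143.18, 609.97, -2598.46]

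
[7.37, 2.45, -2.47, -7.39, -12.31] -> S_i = 7.37 + -4.92*i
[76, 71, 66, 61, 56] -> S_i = 76 + -5*i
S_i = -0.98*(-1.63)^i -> [-0.98, 1.6, -2.6, 4.24, -6.92]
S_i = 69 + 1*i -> [69, 70, 71, 72, 73]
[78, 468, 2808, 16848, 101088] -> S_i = 78*6^i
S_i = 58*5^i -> [58, 290, 1450, 7250, 36250]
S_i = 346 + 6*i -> [346, 352, 358, 364, 370]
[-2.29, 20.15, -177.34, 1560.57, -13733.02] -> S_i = -2.29*(-8.80)^i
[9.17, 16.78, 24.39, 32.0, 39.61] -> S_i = 9.17 + 7.61*i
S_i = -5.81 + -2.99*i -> [-5.81, -8.8, -11.79, -14.78, -17.77]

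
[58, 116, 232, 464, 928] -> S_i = 58*2^i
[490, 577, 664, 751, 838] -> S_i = 490 + 87*i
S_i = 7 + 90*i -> [7, 97, 187, 277, 367]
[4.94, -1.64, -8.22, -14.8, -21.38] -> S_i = 4.94 + -6.58*i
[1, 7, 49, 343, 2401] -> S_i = 1*7^i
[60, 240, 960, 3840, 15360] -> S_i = 60*4^i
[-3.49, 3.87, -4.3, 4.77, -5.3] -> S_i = -3.49*(-1.11)^i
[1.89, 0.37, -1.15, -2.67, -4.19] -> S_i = 1.89 + -1.52*i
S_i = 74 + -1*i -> [74, 73, 72, 71, 70]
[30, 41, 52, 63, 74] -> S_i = 30 + 11*i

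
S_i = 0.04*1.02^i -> [0.04, 0.04, 0.04, 0.04, 0.04]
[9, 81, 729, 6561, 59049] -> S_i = 9*9^i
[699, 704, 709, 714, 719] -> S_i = 699 + 5*i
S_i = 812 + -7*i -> [812, 805, 798, 791, 784]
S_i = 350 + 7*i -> [350, 357, 364, 371, 378]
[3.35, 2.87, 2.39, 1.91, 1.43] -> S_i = 3.35 + -0.48*i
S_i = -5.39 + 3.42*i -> [-5.39, -1.97, 1.45, 4.87, 8.29]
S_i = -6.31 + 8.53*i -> [-6.31, 2.22, 10.75, 19.28, 27.81]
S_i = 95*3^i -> [95, 285, 855, 2565, 7695]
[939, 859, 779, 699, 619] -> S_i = 939 + -80*i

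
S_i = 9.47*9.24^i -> [9.47, 87.5, 808.53, 7470.78, 69030.0]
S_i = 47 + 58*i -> [47, 105, 163, 221, 279]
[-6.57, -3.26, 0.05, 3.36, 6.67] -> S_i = -6.57 + 3.31*i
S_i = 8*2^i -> [8, 16, 32, 64, 128]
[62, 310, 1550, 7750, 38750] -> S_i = 62*5^i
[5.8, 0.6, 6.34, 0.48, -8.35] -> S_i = Random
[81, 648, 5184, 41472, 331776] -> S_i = 81*8^i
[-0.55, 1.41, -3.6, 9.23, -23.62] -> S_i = -0.55*(-2.56)^i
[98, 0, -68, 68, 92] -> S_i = Random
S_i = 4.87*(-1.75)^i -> [4.87, -8.52, 14.91, -26.1, 45.68]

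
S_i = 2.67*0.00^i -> [2.67, 0.0, 0.0, 0.0, 0.0]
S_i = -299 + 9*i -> [-299, -290, -281, -272, -263]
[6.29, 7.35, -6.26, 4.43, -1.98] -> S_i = Random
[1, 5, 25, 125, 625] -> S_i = 1*5^i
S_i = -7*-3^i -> [-7, 21, -63, 189, -567]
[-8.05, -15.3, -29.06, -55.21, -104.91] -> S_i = -8.05*1.90^i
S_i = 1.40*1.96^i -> [1.4, 2.74, 5.38, 10.54, 20.66]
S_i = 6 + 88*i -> [6, 94, 182, 270, 358]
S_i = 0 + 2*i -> [0, 2, 4, 6, 8]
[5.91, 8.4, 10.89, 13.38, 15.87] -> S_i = 5.91 + 2.49*i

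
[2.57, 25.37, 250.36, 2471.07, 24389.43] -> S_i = 2.57*9.87^i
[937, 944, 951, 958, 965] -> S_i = 937 + 7*i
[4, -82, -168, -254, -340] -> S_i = 4 + -86*i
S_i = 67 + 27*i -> [67, 94, 121, 148, 175]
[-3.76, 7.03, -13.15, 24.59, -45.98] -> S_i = -3.76*(-1.87)^i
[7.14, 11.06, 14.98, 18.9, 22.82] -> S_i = 7.14 + 3.92*i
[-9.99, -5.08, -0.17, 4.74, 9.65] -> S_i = -9.99 + 4.91*i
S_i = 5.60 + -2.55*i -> [5.6, 3.05, 0.5, -2.05, -4.6]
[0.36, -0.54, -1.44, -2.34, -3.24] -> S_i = 0.36 + -0.90*i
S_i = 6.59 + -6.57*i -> [6.59, 0.02, -6.55, -13.12, -19.69]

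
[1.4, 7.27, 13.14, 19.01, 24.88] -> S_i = 1.40 + 5.87*i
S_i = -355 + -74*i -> [-355, -429, -503, -577, -651]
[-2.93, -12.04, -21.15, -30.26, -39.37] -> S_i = -2.93 + -9.11*i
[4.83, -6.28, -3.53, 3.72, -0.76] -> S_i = Random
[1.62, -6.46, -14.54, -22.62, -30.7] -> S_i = 1.62 + -8.08*i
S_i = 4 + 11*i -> [4, 15, 26, 37, 48]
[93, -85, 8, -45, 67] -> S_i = Random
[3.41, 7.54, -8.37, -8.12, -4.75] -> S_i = Random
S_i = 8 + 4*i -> [8, 12, 16, 20, 24]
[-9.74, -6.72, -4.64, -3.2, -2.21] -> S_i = -9.74*0.69^i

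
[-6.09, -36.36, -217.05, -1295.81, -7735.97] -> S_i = -6.09*5.97^i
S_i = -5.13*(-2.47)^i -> [-5.13, 12.67, -31.3, 77.31, -190.94]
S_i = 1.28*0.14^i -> [1.28, 0.18, 0.03, 0.0, 0.0]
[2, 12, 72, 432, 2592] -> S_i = 2*6^i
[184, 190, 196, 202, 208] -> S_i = 184 + 6*i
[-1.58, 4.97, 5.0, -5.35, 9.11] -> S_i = Random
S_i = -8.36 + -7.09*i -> [-8.36, -15.45, -22.54, -29.63, -36.72]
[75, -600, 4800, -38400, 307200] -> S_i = 75*-8^i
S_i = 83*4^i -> [83, 332, 1328, 5312, 21248]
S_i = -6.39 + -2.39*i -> [-6.39, -8.78, -11.17, -13.56, -15.95]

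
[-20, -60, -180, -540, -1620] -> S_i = -20*3^i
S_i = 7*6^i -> [7, 42, 252, 1512, 9072]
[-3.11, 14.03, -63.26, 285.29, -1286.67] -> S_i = -3.11*(-4.51)^i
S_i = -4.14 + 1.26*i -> [-4.14, -2.88, -1.62, -0.36, 0.9]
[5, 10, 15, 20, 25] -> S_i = 5 + 5*i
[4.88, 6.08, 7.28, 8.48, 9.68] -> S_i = 4.88 + 1.20*i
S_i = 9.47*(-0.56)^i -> [9.47, -5.3, 2.97, -1.66, 0.93]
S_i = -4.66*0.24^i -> [-4.66, -1.12, -0.27, -0.06, -0.02]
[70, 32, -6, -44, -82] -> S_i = 70 + -38*i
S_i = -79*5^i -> [-79, -395, -1975, -9875, -49375]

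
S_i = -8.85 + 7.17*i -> [-8.85, -1.68, 5.49, 12.66, 19.83]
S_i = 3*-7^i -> [3, -21, 147, -1029, 7203]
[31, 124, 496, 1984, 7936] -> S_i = 31*4^i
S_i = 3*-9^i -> [3, -27, 243, -2187, 19683]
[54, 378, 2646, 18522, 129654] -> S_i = 54*7^i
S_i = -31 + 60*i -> [-31, 29, 89, 149, 209]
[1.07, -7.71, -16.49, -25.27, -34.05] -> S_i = 1.07 + -8.78*i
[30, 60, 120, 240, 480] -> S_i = 30*2^i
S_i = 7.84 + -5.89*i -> [7.84, 1.95, -3.94, -9.83, -15.72]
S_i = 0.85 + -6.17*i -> [0.85, -5.32, -11.49, -17.66, -23.83]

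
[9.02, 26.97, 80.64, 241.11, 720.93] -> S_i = 9.02*2.99^i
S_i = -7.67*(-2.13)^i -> [-7.67, 16.34, -34.8, 74.12, -157.88]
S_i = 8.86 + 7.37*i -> [8.86, 16.23, 23.6, 30.97, 38.34]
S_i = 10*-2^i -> [10, -20, 40, -80, 160]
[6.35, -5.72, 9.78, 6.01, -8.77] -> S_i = Random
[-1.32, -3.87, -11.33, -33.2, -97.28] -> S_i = -1.32*2.93^i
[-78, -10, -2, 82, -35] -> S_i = Random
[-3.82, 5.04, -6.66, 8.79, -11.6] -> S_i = -3.82*(-1.32)^i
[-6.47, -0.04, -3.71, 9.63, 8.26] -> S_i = Random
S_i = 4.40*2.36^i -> [4.4, 10.38, 24.51, 57.83, 136.49]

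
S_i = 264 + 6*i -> [264, 270, 276, 282, 288]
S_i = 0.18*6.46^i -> [0.18, 1.16, 7.51, 48.53, 313.47]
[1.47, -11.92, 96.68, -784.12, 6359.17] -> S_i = 1.47*(-8.11)^i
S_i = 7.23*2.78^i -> [7.23, 20.1, 55.88, 155.34, 431.83]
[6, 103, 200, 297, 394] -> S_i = 6 + 97*i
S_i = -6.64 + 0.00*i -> [-6.64, -6.64, -6.64, -6.64, -6.64]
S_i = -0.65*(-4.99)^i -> [-0.65, 3.24, -16.19, 80.76, -403.01]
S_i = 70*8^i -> [70, 560, 4480, 35840, 286720]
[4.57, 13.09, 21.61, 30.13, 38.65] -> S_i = 4.57 + 8.52*i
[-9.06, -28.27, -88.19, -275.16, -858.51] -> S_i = -9.06*3.12^i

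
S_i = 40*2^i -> [40, 80, 160, 320, 640]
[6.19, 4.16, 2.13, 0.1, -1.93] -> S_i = 6.19 + -2.03*i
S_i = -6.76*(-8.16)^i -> [-6.76, 55.16, -450.12, 3672.97, -29971.42]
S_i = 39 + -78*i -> [39, -39, -117, -195, -273]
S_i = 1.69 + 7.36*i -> [1.69, 9.05, 16.41, 23.77, 31.13]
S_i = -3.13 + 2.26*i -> [-3.13, -0.87, 1.39, 3.65, 5.91]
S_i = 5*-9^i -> [5, -45, 405, -3645, 32805]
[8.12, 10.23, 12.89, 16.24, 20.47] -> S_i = 8.12*1.26^i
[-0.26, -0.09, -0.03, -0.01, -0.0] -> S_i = -0.26*0.36^i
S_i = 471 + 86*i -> [471, 557, 643, 729, 815]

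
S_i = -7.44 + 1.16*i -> [-7.44, -6.28, -5.12, -3.96, -2.8]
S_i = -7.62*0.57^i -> [-7.62, -4.34, -2.48, -1.41, -0.8]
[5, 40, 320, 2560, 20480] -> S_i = 5*8^i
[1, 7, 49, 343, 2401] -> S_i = 1*7^i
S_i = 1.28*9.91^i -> [1.28, 12.68, 125.71, 1245.75, 12345.38]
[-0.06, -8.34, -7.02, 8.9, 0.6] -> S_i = Random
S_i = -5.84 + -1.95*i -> [-5.84, -7.79, -9.74, -11.69, -13.64]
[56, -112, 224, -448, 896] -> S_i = 56*-2^i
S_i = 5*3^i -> [5, 15, 45, 135, 405]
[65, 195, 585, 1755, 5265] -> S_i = 65*3^i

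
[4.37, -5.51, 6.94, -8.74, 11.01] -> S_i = 4.37*(-1.26)^i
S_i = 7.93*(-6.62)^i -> [7.93, -52.5, 347.53, -2300.63, 15230.18]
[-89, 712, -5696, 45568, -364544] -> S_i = -89*-8^i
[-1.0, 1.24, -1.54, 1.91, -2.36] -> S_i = -1.00*(-1.24)^i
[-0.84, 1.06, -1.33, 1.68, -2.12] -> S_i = -0.84*(-1.26)^i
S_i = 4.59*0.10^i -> [4.59, 0.46, 0.05, 0.0, 0.0]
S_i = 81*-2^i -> [81, -162, 324, -648, 1296]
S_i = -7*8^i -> [-7, -56, -448, -3584, -28672]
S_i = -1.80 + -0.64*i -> [-1.8, -2.44, -3.08, -3.72, -4.36]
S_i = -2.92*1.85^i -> [-2.92, -5.4, -9.99, -18.49, -34.2]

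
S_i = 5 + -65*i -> [5, -60, -125, -190, -255]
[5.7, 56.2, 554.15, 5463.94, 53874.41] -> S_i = 5.70*9.86^i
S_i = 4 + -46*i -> [4, -42, -88, -134, -180]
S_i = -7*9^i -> [-7, -63, -567, -5103, -45927]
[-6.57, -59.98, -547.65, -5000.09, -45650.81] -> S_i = -6.57*9.13^i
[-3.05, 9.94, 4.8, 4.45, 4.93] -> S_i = Random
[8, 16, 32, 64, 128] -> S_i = 8*2^i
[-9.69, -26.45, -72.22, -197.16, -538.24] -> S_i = -9.69*2.73^i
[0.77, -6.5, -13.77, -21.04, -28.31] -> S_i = 0.77 + -7.27*i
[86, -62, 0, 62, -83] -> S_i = Random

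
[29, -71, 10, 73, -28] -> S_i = Random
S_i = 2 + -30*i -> [2, -28, -58, -88, -118]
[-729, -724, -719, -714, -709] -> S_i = -729 + 5*i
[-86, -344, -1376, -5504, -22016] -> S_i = -86*4^i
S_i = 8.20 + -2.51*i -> [8.2, 5.69, 3.18, 0.67, -1.84]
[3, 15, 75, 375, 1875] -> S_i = 3*5^i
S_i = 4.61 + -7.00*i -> [4.61, -2.39, -9.39, -16.39, -23.39]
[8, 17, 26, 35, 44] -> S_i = 8 + 9*i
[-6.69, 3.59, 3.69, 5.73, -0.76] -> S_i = Random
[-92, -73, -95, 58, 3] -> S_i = Random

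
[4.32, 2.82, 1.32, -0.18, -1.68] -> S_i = 4.32 + -1.50*i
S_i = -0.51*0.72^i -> [-0.51, -0.37, -0.26, -0.19, -0.14]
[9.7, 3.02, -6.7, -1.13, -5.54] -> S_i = Random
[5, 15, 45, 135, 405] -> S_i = 5*3^i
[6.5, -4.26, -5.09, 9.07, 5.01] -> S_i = Random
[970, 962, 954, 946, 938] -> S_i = 970 + -8*i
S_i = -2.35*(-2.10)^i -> [-2.35, 4.94, -10.36, 21.76, -45.7]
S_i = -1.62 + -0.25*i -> [-1.62, -1.87, -2.12, -2.37, -2.62]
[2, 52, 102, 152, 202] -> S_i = 2 + 50*i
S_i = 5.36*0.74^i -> [5.36, 3.97, 2.94, 2.17, 1.61]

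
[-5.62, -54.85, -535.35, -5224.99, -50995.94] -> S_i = -5.62*9.76^i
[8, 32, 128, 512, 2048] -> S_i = 8*4^i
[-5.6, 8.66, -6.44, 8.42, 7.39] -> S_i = Random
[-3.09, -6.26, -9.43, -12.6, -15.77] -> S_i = -3.09 + -3.17*i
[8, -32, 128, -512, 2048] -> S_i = 8*-4^i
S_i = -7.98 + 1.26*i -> [-7.98, -6.72, -5.46, -4.2, -2.94]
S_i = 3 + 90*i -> [3, 93, 183, 273, 363]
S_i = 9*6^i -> [9, 54, 324, 1944, 11664]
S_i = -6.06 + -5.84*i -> [-6.06, -11.9, -17.74, -23.58, -29.42]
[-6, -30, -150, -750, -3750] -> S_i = -6*5^i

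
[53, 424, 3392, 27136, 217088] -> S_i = 53*8^i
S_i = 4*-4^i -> [4, -16, 64, -256, 1024]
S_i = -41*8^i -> [-41, -328, -2624, -20992, -167936]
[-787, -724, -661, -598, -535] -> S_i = -787 + 63*i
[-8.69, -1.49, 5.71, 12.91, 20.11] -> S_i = -8.69 + 7.20*i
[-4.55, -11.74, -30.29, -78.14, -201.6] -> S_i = -4.55*2.58^i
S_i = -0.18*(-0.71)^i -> [-0.18, 0.13, -0.09, 0.06, -0.05]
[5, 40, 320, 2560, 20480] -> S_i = 5*8^i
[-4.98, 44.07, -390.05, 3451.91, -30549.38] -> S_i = -4.98*(-8.85)^i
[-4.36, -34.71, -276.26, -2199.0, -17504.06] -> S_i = -4.36*7.96^i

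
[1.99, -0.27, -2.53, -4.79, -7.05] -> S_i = 1.99 + -2.26*i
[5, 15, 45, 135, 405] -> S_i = 5*3^i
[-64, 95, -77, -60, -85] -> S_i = Random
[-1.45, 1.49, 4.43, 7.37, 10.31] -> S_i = -1.45 + 2.94*i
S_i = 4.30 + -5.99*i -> [4.3, -1.69, -7.68, -13.67, -19.66]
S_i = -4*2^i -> [-4, -8, -16, -32, -64]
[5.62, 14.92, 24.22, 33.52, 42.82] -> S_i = 5.62 + 9.30*i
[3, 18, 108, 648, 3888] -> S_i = 3*6^i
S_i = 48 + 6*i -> [48, 54, 60, 66, 72]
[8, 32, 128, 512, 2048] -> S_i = 8*4^i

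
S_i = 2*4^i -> [2, 8, 32, 128, 512]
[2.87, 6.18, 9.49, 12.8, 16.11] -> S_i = 2.87 + 3.31*i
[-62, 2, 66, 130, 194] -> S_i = -62 + 64*i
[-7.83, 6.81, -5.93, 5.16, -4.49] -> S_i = -7.83*(-0.87)^i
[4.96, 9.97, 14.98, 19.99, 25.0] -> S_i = 4.96 + 5.01*i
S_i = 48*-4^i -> [48, -192, 768, -3072, 12288]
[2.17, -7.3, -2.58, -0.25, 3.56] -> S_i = Random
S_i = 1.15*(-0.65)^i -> [1.15, -0.75, 0.49, -0.32, 0.21]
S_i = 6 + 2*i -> [6, 8, 10, 12, 14]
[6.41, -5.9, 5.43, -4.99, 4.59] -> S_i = 6.41*(-0.92)^i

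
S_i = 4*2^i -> [4, 8, 16, 32, 64]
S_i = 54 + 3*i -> [54, 57, 60, 63, 66]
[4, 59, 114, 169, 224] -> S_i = 4 + 55*i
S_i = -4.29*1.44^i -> [-4.29, -6.18, -8.9, -12.81, -18.45]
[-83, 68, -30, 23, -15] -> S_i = Random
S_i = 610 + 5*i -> [610, 615, 620, 625, 630]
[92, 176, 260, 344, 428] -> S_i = 92 + 84*i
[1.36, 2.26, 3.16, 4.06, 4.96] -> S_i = 1.36 + 0.90*i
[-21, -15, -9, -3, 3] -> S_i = -21 + 6*i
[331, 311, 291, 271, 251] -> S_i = 331 + -20*i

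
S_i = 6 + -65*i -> [6, -59, -124, -189, -254]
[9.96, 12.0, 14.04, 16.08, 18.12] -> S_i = 9.96 + 2.04*i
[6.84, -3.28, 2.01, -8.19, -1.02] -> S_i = Random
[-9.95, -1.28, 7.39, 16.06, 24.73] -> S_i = -9.95 + 8.67*i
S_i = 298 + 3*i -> [298, 301, 304, 307, 310]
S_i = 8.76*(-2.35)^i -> [8.76, -20.59, 48.38, -113.69, 267.16]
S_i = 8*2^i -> [8, 16, 32, 64, 128]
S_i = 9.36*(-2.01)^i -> [9.36, -18.81, 37.82, -76.01, 152.78]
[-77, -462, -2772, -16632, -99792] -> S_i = -77*6^i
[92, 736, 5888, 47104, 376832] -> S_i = 92*8^i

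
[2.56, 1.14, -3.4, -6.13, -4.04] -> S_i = Random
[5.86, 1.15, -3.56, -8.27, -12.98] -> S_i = 5.86 + -4.71*i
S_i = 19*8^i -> [19, 152, 1216, 9728, 77824]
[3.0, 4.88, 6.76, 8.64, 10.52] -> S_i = 3.00 + 1.88*i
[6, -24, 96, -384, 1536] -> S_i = 6*-4^i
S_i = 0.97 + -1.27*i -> [0.97, -0.3, -1.57, -2.84, -4.11]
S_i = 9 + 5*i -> [9, 14, 19, 24, 29]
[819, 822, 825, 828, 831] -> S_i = 819 + 3*i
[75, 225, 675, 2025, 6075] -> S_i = 75*3^i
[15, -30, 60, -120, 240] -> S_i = 15*-2^i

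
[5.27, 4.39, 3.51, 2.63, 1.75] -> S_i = 5.27 + -0.88*i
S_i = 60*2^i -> [60, 120, 240, 480, 960]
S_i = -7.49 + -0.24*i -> [-7.49, -7.73, -7.97, -8.21, -8.45]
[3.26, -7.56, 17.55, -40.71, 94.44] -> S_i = 3.26*(-2.32)^i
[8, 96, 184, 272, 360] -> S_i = 8 + 88*i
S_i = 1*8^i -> [1, 8, 64, 512, 4096]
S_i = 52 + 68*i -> [52, 120, 188, 256, 324]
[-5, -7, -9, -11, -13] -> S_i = -5 + -2*i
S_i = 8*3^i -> [8, 24, 72, 216, 648]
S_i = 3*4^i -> [3, 12, 48, 192, 768]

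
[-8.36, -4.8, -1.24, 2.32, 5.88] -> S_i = -8.36 + 3.56*i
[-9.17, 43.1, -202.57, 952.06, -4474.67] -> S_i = -9.17*(-4.70)^i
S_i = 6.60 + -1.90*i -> [6.6, 4.7, 2.8, 0.9, -1.0]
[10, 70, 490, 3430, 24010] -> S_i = 10*7^i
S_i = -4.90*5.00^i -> [-4.9, -24.5, -122.5, -612.5, -3062.5]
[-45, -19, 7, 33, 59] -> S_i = -45 + 26*i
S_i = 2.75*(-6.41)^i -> [2.75, -17.63, 112.99, -724.28, 4642.64]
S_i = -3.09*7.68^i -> [-3.09, -23.73, -182.26, -1399.72, -10749.87]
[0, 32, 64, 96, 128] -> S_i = 0 + 32*i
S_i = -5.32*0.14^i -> [-5.32, -0.74, -0.1, -0.01, -0.0]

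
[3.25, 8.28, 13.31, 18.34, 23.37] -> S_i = 3.25 + 5.03*i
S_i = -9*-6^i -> [-9, 54, -324, 1944, -11664]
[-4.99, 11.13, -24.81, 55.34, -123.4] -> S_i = -4.99*(-2.23)^i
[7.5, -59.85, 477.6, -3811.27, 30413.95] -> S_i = 7.50*(-7.98)^i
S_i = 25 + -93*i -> [25, -68, -161, -254, -347]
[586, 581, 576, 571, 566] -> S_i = 586 + -5*i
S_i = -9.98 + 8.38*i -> [-9.98, -1.6, 6.78, 15.16, 23.54]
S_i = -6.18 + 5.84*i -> [-6.18, -0.34, 5.5, 11.34, 17.18]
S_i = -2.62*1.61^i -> [-2.62, -4.22, -6.79, -10.93, -17.6]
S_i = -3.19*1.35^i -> [-3.19, -4.31, -5.81, -7.85, -10.6]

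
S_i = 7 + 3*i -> [7, 10, 13, 16, 19]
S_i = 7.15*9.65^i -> [7.15, 69.0, 665.83, 6425.22, 62003.37]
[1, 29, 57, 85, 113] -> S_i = 1 + 28*i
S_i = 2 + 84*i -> [2, 86, 170, 254, 338]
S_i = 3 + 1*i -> [3, 4, 5, 6, 7]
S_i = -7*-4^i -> [-7, 28, -112, 448, -1792]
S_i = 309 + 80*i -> [309, 389, 469, 549, 629]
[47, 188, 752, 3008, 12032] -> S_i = 47*4^i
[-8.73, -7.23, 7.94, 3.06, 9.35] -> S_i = Random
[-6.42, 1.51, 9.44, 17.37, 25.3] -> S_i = -6.42 + 7.93*i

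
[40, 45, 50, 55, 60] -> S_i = 40 + 5*i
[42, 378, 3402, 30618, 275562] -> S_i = 42*9^i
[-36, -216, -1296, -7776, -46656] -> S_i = -36*6^i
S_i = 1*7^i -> [1, 7, 49, 343, 2401]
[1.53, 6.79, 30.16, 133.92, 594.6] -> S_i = 1.53*4.44^i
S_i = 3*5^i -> [3, 15, 75, 375, 1875]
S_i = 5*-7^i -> [5, -35, 245, -1715, 12005]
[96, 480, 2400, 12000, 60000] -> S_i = 96*5^i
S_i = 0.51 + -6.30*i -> [0.51, -5.79, -12.09, -18.39, -24.69]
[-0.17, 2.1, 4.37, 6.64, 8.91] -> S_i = -0.17 + 2.27*i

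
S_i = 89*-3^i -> [89, -267, 801, -2403, 7209]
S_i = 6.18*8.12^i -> [6.18, 50.18, 407.47, 3308.69, 26866.59]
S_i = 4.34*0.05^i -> [4.34, 0.22, 0.01, 0.0, 0.0]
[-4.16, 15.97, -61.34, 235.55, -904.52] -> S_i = -4.16*(-3.84)^i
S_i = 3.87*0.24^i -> [3.87, 0.93, 0.22, 0.05, 0.01]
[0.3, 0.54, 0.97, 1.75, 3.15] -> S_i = 0.30*1.80^i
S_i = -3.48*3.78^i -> [-3.48, -13.15, -49.72, -187.96, -710.47]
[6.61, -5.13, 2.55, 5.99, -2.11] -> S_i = Random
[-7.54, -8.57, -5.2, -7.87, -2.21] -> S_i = Random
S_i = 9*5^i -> [9, 45, 225, 1125, 5625]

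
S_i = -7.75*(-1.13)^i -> [-7.75, 8.76, -9.9, 11.18, -12.64]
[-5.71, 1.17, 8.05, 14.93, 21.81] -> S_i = -5.71 + 6.88*i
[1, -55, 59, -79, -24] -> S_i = Random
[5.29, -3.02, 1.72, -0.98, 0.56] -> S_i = 5.29*(-0.57)^i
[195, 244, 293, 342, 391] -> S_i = 195 + 49*i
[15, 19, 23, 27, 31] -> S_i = 15 + 4*i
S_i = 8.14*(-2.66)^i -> [8.14, -21.65, 57.6, -153.2, 407.52]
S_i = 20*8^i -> [20, 160, 1280, 10240, 81920]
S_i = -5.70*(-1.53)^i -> [-5.7, 8.72, -13.34, 20.41, -31.23]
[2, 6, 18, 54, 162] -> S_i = 2*3^i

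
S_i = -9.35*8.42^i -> [-9.35, -78.73, -662.88, -5581.46, -46995.9]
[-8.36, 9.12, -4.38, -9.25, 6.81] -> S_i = Random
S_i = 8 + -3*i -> [8, 5, 2, -1, -4]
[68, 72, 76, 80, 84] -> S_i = 68 + 4*i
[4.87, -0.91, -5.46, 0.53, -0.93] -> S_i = Random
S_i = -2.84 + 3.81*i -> [-2.84, 0.97, 4.78, 8.59, 12.4]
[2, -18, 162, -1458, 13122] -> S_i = 2*-9^i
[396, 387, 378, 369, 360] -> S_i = 396 + -9*i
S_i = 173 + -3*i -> [173, 170, 167, 164, 161]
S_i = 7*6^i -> [7, 42, 252, 1512, 9072]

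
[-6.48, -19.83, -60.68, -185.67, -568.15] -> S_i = -6.48*3.06^i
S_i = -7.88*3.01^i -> [-7.88, -23.72, -71.39, -214.89, -646.83]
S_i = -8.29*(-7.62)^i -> [-8.29, 63.17, -481.35, 3667.92, -27949.52]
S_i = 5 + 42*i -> [5, 47, 89, 131, 173]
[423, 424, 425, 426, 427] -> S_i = 423 + 1*i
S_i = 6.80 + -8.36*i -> [6.8, -1.56, -9.92, -18.28, -26.64]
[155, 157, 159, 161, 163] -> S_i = 155 + 2*i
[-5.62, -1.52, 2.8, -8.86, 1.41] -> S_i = Random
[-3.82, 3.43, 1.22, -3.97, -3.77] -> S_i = Random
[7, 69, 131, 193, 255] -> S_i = 7 + 62*i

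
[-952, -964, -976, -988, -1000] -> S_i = -952 + -12*i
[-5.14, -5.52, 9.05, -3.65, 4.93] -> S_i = Random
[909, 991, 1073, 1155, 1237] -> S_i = 909 + 82*i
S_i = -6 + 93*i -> [-6, 87, 180, 273, 366]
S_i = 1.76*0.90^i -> [1.76, 1.58, 1.43, 1.28, 1.15]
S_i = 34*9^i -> [34, 306, 2754, 24786, 223074]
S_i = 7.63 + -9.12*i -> [7.63, -1.49, -10.61, -19.73, -28.85]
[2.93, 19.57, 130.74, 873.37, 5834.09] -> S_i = 2.93*6.68^i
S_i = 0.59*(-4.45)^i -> [0.59, -2.63, 11.68, -51.99, 231.36]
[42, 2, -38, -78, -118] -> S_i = 42 + -40*i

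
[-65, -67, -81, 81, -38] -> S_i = Random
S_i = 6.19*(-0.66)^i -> [6.19, -4.09, 2.7, -1.78, 1.17]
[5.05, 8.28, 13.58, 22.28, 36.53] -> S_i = 5.05*1.64^i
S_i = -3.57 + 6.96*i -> [-3.57, 3.39, 10.35, 17.31, 24.27]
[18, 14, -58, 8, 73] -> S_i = Random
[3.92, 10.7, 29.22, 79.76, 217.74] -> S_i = 3.92*2.73^i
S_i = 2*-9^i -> [2, -18, 162, -1458, 13122]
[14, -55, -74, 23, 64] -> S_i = Random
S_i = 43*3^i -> [43, 129, 387, 1161, 3483]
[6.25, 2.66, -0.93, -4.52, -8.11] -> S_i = 6.25 + -3.59*i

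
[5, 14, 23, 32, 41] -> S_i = 5 + 9*i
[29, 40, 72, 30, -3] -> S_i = Random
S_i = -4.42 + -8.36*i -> [-4.42, -12.78, -21.14, -29.5, -37.86]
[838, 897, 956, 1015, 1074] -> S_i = 838 + 59*i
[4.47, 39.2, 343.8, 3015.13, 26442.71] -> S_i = 4.47*8.77^i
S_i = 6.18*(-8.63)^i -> [6.18, -53.33, 460.27, -3972.11, 34279.28]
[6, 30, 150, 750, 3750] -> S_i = 6*5^i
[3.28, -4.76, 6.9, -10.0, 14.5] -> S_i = 3.28*(-1.45)^i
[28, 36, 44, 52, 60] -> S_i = 28 + 8*i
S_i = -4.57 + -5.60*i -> [-4.57, -10.17, -15.77, -21.37, -26.97]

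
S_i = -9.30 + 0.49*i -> [-9.3, -8.81, -8.32, -7.83, -7.34]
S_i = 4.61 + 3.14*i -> [4.61, 7.75, 10.89, 14.03, 17.17]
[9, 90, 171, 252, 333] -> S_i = 9 + 81*i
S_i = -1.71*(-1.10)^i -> [-1.71, 1.88, -2.07, 2.28, -2.5]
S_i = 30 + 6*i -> [30, 36, 42, 48, 54]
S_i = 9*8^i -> [9, 72, 576, 4608, 36864]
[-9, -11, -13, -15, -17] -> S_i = -9 + -2*i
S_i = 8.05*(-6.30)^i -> [8.05, -50.72, 319.5, -2012.88, 12681.13]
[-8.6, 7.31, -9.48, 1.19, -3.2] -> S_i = Random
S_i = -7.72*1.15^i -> [-7.72, -8.88, -10.21, -11.74, -13.5]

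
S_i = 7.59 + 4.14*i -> [7.59, 11.73, 15.87, 20.01, 24.15]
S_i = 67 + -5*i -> [67, 62, 57, 52, 47]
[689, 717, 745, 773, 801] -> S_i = 689 + 28*i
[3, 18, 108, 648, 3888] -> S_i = 3*6^i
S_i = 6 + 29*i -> [6, 35, 64, 93, 122]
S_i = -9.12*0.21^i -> [-9.12, -1.92, -0.4, -0.08, -0.02]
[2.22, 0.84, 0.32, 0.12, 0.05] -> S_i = 2.22*0.38^i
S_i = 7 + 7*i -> [7, 14, 21, 28, 35]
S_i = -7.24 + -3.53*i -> [-7.24, -10.77, -14.3, -17.83, -21.36]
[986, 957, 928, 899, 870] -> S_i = 986 + -29*i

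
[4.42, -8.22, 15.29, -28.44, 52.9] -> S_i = 4.42*(-1.86)^i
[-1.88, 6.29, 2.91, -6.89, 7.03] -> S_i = Random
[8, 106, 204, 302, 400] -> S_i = 8 + 98*i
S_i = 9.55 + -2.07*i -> [9.55, 7.48, 5.41, 3.34, 1.27]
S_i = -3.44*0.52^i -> [-3.44, -1.79, -0.93, -0.48, -0.25]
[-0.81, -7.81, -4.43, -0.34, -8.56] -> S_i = Random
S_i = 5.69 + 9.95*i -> [5.69, 15.64, 25.59, 35.54, 45.49]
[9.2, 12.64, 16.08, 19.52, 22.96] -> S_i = 9.20 + 3.44*i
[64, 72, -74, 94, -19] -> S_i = Random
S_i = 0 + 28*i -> [0, 28, 56, 84, 112]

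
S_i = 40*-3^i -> [40, -120, 360, -1080, 3240]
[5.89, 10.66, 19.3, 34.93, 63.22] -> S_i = 5.89*1.81^i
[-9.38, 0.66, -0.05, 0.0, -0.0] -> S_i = -9.38*(-0.07)^i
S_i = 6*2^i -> [6, 12, 24, 48, 96]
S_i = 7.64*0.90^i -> [7.64, 6.88, 6.19, 5.57, 5.01]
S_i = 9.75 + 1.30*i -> [9.75, 11.05, 12.35, 13.65, 14.95]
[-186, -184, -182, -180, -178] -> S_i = -186 + 2*i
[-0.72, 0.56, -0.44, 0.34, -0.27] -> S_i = -0.72*(-0.78)^i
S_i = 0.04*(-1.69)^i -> [0.04, -0.07, 0.11, -0.19, 0.33]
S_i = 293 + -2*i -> [293, 291, 289, 287, 285]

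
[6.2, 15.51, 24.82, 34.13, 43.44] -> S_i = 6.20 + 9.31*i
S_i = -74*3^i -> [-74, -222, -666, -1998, -5994]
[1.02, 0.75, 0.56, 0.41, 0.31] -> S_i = 1.02*0.74^i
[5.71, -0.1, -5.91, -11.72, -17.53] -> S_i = 5.71 + -5.81*i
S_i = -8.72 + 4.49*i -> [-8.72, -4.23, 0.26, 4.75, 9.24]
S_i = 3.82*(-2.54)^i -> [3.82, -9.7, 24.65, -62.6, 159.0]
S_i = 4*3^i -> [4, 12, 36, 108, 324]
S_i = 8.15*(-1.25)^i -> [8.15, -10.19, 12.73, -15.92, 19.9]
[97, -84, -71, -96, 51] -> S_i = Random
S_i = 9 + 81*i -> [9, 90, 171, 252, 333]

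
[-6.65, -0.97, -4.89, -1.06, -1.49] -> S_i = Random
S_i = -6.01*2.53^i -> [-6.01, -15.21, -38.47, -97.33, -246.24]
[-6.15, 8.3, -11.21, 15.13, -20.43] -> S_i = -6.15*(-1.35)^i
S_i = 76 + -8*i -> [76, 68, 60, 52, 44]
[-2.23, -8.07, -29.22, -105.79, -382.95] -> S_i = -2.23*3.62^i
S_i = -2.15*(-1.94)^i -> [-2.15, 4.17, -8.09, 15.7, -30.45]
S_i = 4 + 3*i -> [4, 7, 10, 13, 16]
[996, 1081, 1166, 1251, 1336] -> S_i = 996 + 85*i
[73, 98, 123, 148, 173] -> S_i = 73 + 25*i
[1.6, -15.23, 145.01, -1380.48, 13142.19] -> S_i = 1.60*(-9.52)^i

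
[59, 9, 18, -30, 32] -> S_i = Random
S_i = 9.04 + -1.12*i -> [9.04, 7.92, 6.8, 5.68, 4.56]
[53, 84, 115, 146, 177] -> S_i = 53 + 31*i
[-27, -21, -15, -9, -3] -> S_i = -27 + 6*i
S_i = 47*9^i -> [47, 423, 3807, 34263, 308367]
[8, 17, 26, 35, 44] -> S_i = 8 + 9*i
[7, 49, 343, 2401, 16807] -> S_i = 7*7^i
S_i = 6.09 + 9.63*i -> [6.09, 15.72, 25.35, 34.98, 44.61]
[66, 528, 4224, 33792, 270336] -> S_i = 66*8^i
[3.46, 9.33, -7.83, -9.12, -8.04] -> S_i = Random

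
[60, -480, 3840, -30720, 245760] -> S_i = 60*-8^i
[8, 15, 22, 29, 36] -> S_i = 8 + 7*i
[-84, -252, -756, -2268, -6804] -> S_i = -84*3^i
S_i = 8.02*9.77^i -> [8.02, 78.36, 765.53, 7479.25, 73072.27]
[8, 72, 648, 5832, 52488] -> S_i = 8*9^i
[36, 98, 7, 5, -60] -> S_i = Random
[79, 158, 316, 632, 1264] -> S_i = 79*2^i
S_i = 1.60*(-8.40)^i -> [1.6, -13.44, 112.9, -948.33, 7965.94]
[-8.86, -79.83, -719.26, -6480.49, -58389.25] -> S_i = -8.86*9.01^i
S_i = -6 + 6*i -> [-6, 0, 6, 12, 18]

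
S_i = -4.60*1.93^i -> [-4.6, -8.88, -17.13, -33.07, -63.82]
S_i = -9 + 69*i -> [-9, 60, 129, 198, 267]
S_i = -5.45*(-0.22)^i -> [-5.45, 1.2, -0.26, 0.06, -0.01]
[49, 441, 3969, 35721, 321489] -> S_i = 49*9^i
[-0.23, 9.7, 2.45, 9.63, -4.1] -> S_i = Random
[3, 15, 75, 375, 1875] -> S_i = 3*5^i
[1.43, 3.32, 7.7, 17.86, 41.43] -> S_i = 1.43*2.32^i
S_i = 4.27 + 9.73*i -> [4.27, 14.0, 23.73, 33.46, 43.19]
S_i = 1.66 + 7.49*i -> [1.66, 9.15, 16.64, 24.13, 31.62]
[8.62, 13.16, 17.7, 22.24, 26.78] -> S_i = 8.62 + 4.54*i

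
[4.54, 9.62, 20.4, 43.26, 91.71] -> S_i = 4.54*2.12^i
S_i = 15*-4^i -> [15, -60, 240, -960, 3840]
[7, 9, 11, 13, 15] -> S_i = 7 + 2*i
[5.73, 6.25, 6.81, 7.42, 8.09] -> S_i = 5.73*1.09^i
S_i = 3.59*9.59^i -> [3.59, 34.43, 330.17, 3166.29, 30364.69]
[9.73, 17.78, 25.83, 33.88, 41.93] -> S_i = 9.73 + 8.05*i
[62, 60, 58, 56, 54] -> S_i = 62 + -2*i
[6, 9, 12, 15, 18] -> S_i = 6 + 3*i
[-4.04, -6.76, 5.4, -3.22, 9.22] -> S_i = Random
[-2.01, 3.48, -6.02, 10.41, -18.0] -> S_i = -2.01*(-1.73)^i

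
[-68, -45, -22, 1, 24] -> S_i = -68 + 23*i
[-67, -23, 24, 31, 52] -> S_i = Random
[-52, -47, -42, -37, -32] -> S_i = -52 + 5*i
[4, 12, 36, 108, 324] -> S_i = 4*3^i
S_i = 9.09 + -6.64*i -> [9.09, 2.45, -4.19, -10.83, -17.47]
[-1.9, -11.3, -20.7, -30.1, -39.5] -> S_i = -1.90 + -9.40*i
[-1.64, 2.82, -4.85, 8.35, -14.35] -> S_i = -1.64*(-1.72)^i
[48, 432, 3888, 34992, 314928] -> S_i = 48*9^i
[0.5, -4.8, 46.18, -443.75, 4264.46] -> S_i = 0.50*(-9.61)^i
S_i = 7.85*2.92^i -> [7.85, 22.92, 66.93, 195.44, 570.69]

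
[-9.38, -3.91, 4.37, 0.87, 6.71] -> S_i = Random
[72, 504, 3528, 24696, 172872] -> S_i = 72*7^i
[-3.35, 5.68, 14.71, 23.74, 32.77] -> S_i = -3.35 + 9.03*i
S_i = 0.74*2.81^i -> [0.74, 2.08, 5.84, 16.42, 46.14]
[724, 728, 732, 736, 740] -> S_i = 724 + 4*i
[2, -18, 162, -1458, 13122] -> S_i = 2*-9^i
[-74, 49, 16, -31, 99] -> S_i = Random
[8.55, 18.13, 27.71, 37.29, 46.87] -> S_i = 8.55 + 9.58*i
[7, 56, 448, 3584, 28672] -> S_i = 7*8^i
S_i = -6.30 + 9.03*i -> [-6.3, 2.73, 11.76, 20.79, 29.82]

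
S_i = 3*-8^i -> [3, -24, 192, -1536, 12288]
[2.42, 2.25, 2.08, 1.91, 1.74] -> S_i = 2.42 + -0.17*i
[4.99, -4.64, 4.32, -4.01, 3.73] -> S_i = 4.99*(-0.93)^i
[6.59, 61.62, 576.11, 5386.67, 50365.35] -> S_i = 6.59*9.35^i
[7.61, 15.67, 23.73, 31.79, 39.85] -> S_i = 7.61 + 8.06*i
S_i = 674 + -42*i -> [674, 632, 590, 548, 506]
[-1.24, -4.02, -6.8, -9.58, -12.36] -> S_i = -1.24 + -2.78*i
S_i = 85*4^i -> [85, 340, 1360, 5440, 21760]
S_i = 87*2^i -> [87, 174, 348, 696, 1392]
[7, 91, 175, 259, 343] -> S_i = 7 + 84*i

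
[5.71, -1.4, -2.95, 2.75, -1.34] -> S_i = Random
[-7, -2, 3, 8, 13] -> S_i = -7 + 5*i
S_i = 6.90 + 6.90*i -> [6.9, 13.8, 20.7, 27.6, 34.5]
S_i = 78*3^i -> [78, 234, 702, 2106, 6318]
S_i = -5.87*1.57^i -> [-5.87, -9.22, -14.47, -22.72, -35.66]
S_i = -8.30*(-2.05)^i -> [-8.3, 17.02, -34.88, 71.51, -146.59]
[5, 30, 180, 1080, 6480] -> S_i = 5*6^i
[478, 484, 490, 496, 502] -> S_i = 478 + 6*i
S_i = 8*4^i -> [8, 32, 128, 512, 2048]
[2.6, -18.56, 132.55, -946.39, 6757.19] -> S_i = 2.60*(-7.14)^i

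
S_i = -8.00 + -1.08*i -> [-8.0, -9.08, -10.16, -11.24, -12.32]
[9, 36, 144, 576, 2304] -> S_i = 9*4^i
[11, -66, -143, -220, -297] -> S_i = 11 + -77*i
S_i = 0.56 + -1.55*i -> [0.56, -0.99, -2.54, -4.09, -5.64]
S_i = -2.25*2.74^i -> [-2.25, -6.17, -16.89, -46.28, -126.82]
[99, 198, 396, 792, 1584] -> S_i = 99*2^i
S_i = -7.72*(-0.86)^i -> [-7.72, 6.64, -5.71, 4.91, -4.22]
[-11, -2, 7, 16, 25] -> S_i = -11 + 9*i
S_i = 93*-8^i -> [93, -744, 5952, -47616, 380928]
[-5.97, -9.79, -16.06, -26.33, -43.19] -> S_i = -5.97*1.64^i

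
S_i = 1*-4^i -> [1, -4, 16, -64, 256]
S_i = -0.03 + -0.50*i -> [-0.03, -0.53, -1.03, -1.53, -2.03]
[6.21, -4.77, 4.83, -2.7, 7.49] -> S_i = Random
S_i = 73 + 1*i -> [73, 74, 75, 76, 77]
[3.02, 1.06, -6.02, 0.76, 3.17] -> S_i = Random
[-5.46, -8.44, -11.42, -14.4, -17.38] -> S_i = -5.46 + -2.98*i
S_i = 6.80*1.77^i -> [6.8, 12.04, 21.3, 37.71, 66.74]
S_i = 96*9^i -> [96, 864, 7776, 69984, 629856]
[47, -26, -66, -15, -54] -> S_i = Random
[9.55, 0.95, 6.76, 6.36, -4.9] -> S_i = Random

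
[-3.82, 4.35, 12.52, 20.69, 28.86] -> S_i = -3.82 + 8.17*i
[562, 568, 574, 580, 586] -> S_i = 562 + 6*i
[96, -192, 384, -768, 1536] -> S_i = 96*-2^i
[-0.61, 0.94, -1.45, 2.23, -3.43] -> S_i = -0.61*(-1.54)^i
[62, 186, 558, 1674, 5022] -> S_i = 62*3^i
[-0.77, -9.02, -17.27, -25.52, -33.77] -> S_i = -0.77 + -8.25*i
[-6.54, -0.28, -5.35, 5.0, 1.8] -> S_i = Random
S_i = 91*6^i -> [91, 546, 3276, 19656, 117936]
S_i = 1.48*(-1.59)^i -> [1.48, -2.35, 3.74, -5.95, 9.46]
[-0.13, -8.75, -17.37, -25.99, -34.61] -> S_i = -0.13 + -8.62*i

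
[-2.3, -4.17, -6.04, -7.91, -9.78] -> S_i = -2.30 + -1.87*i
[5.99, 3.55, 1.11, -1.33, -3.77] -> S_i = 5.99 + -2.44*i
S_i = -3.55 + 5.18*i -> [-3.55, 1.63, 6.81, 11.99, 17.17]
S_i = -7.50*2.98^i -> [-7.5, -22.35, -66.6, -198.48, -591.46]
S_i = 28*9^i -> [28, 252, 2268, 20412, 183708]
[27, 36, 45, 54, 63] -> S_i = 27 + 9*i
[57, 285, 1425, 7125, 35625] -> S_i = 57*5^i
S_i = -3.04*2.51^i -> [-3.04, -7.63, -19.15, -48.07, -120.66]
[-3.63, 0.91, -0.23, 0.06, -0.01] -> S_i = -3.63*(-0.25)^i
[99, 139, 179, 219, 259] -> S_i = 99 + 40*i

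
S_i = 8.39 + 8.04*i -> [8.39, 16.43, 24.47, 32.51, 40.55]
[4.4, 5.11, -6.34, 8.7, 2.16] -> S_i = Random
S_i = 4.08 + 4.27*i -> [4.08, 8.35, 12.62, 16.89, 21.16]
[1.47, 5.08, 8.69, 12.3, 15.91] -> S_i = 1.47 + 3.61*i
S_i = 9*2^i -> [9, 18, 36, 72, 144]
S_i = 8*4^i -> [8, 32, 128, 512, 2048]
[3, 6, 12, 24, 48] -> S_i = 3*2^i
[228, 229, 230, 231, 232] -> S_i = 228 + 1*i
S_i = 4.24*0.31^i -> [4.24, 1.31, 0.41, 0.13, 0.04]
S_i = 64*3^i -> [64, 192, 576, 1728, 5184]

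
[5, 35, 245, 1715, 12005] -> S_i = 5*7^i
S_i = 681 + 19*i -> [681, 700, 719, 738, 757]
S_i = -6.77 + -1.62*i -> [-6.77, -8.39, -10.01, -11.63, -13.25]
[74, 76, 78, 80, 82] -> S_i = 74 + 2*i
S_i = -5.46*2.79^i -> [-5.46, -15.23, -42.5, -118.58, -330.83]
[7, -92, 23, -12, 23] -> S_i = Random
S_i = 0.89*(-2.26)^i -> [0.89, -2.01, 4.55, -10.27, 23.22]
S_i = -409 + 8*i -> [-409, -401, -393, -385, -377]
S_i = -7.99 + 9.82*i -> [-7.99, 1.83, 11.65, 21.47, 31.29]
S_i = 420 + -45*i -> [420, 375, 330, 285, 240]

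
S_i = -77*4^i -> [-77, -308, -1232, -4928, -19712]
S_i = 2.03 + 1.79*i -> [2.03, 3.82, 5.61, 7.4, 9.19]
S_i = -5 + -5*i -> [-5, -10, -15, -20, -25]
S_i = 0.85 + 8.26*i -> [0.85, 9.11, 17.37, 25.63, 33.89]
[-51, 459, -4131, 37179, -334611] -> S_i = -51*-9^i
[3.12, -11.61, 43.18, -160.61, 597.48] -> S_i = 3.12*(-3.72)^i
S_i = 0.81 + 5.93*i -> [0.81, 6.74, 12.67, 18.6, 24.53]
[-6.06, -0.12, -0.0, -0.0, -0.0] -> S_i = -6.06*0.02^i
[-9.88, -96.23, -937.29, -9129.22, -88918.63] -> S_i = -9.88*9.74^i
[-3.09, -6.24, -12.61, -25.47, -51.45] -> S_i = -3.09*2.02^i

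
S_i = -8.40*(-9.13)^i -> [-8.4, 76.69, -700.2, 6392.81, -58366.33]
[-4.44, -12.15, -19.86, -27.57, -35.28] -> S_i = -4.44 + -7.71*i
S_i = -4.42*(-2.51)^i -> [-4.42, 11.09, -27.85, 69.89, -175.44]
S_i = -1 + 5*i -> [-1, 4, 9, 14, 19]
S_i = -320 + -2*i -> [-320, -322, -324, -326, -328]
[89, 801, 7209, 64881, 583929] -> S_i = 89*9^i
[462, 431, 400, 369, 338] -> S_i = 462 + -31*i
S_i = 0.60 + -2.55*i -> [0.6, -1.95, -4.5, -7.05, -9.6]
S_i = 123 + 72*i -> [123, 195, 267, 339, 411]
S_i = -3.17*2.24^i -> [-3.17, -7.1, -15.91, -35.63, -79.81]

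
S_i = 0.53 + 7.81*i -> [0.53, 8.34, 16.15, 23.96, 31.77]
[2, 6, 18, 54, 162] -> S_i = 2*3^i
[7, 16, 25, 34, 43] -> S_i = 7 + 9*i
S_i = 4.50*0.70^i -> [4.5, 3.15, 2.2, 1.54, 1.08]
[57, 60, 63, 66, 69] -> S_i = 57 + 3*i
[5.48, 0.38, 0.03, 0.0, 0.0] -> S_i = 5.48*0.07^i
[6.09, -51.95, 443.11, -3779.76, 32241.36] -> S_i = 6.09*(-8.53)^i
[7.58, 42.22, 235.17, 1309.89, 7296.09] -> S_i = 7.58*5.57^i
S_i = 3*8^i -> [3, 24, 192, 1536, 12288]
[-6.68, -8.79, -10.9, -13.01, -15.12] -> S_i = -6.68 + -2.11*i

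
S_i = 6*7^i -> [6, 42, 294, 2058, 14406]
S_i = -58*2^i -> [-58, -116, -232, -464, -928]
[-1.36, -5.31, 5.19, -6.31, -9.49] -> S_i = Random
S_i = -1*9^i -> [-1, -9, -81, -729, -6561]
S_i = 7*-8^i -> [7, -56, 448, -3584, 28672]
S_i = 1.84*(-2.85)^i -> [1.84, -5.24, 14.95, -42.59, 121.39]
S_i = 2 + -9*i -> [2, -7, -16, -25, -34]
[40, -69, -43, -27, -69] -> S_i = Random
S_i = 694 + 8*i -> [694, 702, 710, 718, 726]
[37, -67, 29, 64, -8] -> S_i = Random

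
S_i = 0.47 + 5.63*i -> [0.47, 6.1, 11.73, 17.36, 22.99]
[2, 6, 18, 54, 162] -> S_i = 2*3^i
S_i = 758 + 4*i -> [758, 762, 766, 770, 774]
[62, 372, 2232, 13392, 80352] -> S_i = 62*6^i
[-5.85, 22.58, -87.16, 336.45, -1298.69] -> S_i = -5.85*(-3.86)^i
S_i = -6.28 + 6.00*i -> [-6.28, -0.28, 5.72, 11.72, 17.72]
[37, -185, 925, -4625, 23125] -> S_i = 37*-5^i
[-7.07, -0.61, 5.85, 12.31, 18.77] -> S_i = -7.07 + 6.46*i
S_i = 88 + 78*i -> [88, 166, 244, 322, 400]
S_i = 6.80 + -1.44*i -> [6.8, 5.36, 3.92, 2.48, 1.04]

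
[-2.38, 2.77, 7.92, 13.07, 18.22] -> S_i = -2.38 + 5.15*i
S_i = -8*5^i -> [-8, -40, -200, -1000, -5000]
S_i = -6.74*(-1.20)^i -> [-6.74, 8.09, -9.71, 11.65, -13.98]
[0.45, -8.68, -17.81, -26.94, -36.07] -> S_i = 0.45 + -9.13*i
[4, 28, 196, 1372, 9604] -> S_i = 4*7^i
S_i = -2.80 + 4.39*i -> [-2.8, 1.59, 5.98, 10.37, 14.76]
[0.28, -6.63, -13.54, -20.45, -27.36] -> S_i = 0.28 + -6.91*i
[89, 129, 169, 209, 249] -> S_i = 89 + 40*i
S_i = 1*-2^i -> [1, -2, 4, -8, 16]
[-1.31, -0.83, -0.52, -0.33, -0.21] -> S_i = -1.31*0.63^i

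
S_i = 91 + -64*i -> [91, 27, -37, -101, -165]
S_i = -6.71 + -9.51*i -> [-6.71, -16.22, -25.73, -35.24, -44.75]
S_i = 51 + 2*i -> [51, 53, 55, 57, 59]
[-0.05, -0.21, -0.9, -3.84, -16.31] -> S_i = -0.05*4.25^i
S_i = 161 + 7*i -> [161, 168, 175, 182, 189]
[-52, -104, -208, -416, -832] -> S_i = -52*2^i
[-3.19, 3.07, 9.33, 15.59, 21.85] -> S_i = -3.19 + 6.26*i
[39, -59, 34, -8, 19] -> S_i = Random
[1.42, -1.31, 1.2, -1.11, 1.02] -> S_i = 1.42*(-0.92)^i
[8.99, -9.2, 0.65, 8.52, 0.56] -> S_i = Random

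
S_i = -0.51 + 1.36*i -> [-0.51, 0.85, 2.21, 3.57, 4.93]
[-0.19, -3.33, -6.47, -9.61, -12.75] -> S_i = -0.19 + -3.14*i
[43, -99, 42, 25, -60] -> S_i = Random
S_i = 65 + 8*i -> [65, 73, 81, 89, 97]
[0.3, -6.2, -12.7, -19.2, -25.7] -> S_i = 0.30 + -6.50*i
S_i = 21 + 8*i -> [21, 29, 37, 45, 53]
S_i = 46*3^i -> [46, 138, 414, 1242, 3726]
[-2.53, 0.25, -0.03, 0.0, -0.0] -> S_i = -2.53*(-0.10)^i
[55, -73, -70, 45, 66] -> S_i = Random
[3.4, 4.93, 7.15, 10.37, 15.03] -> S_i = 3.40*1.45^i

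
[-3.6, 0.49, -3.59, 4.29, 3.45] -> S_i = Random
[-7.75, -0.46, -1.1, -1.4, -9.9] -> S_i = Random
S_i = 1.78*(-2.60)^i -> [1.78, -4.63, 12.03, -31.29, 81.34]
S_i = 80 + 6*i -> [80, 86, 92, 98, 104]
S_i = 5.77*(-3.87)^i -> [5.77, -22.33, 86.42, -334.43, 1294.25]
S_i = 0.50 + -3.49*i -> [0.5, -2.99, -6.48, -9.97, -13.46]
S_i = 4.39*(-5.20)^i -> [4.39, -22.83, 118.71, -617.27, 3209.8]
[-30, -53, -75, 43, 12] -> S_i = Random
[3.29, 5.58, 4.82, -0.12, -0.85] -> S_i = Random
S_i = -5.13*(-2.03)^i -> [-5.13, 10.41, -21.14, 42.91, -87.12]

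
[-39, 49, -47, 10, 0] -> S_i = Random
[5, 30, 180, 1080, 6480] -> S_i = 5*6^i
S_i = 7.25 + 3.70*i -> [7.25, 10.95, 14.65, 18.35, 22.05]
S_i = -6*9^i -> [-6, -54, -486, -4374, -39366]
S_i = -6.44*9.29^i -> [-6.44, -59.83, -555.8, -5163.37, -47967.68]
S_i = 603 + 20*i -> [603, 623, 643, 663, 683]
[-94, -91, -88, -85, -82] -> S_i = -94 + 3*i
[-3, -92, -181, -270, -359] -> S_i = -3 + -89*i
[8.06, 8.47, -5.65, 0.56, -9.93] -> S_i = Random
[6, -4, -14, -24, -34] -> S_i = 6 + -10*i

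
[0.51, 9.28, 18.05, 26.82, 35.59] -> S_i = 0.51 + 8.77*i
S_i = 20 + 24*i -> [20, 44, 68, 92, 116]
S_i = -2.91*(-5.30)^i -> [-2.91, 15.42, -81.74, 433.23, -2296.13]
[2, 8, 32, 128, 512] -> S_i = 2*4^i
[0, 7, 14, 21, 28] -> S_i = 0 + 7*i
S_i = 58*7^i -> [58, 406, 2842, 19894, 139258]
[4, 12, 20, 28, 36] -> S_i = 4 + 8*i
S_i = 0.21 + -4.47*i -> [0.21, -4.26, -8.73, -13.2, -17.67]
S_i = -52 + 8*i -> [-52, -44, -36, -28, -20]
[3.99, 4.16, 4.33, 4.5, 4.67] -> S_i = 3.99 + 0.17*i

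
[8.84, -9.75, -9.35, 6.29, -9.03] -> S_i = Random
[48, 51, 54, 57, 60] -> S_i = 48 + 3*i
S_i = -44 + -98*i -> [-44, -142, -240, -338, -436]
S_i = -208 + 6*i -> [-208, -202, -196, -190, -184]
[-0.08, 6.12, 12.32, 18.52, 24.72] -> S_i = -0.08 + 6.20*i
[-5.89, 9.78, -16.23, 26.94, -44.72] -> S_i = -5.89*(-1.66)^i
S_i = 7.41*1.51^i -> [7.41, 11.19, 16.9, 25.51, 38.52]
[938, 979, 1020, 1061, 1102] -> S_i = 938 + 41*i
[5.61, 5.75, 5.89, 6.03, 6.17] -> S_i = 5.61 + 0.14*i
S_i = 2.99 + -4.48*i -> [2.99, -1.49, -5.97, -10.45, -14.93]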